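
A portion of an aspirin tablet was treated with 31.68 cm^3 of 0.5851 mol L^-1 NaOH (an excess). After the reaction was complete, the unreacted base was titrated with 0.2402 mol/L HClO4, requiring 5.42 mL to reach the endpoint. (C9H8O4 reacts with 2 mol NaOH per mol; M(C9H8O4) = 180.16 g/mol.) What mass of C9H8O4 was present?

Total n(NaOH) added = 0.5851 x 0.03168 = 0.01854 mol.
n(HClO4) used = 0.2402 x 0.005420 = 0.001302 mol, which equals the excess n(NaOH).
So n(NaOH) consumed by the sample = 0.01854 - 0.001302 = 0.01723 mol.
n(C9H8O4) = 0.01723 / 2 = 0.008617 mol.
mass = 0.008617 mol x 180.16 g/mol = 1.55 g.

1.55 g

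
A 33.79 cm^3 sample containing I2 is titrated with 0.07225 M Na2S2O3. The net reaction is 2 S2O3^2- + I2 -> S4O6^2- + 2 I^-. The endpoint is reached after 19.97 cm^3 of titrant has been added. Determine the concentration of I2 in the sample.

0.0213 M

n(Na2S2O3) = 0.07225 x 0.01997 = 0.001443 mol.
From the balanced equation, 2 mol Na2S2O3 reacts with 1 mol I2, so n(I2) = 0.001443 x 1/2 = 0.0007214 mol.
[I2] = 0.0007214 / 0.03379 L = 0.0213 M.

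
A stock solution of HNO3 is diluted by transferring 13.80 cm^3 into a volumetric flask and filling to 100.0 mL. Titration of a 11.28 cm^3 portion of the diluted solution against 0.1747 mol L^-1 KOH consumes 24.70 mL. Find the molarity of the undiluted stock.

n(KOH) = 0.1747 x 0.02470 = 0.004315 mol.
n(HNO3) in the aliquot = 0.004315 mol.
[diluted HNO3] = 0.004315 / 0.01128 = 0.3825 M.
Dilution factor = 100.0/13.80 = 7.246, so [stock] = 0.3825 x 7.246 = 2.77 M.

2.77 M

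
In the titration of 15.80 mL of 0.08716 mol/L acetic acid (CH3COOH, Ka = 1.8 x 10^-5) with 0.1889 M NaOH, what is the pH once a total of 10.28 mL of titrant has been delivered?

n(acid) = 0.08716 x 0.01580 = 0.001377 mol; n(NaOH) added = 0.1889 x 0.01028 = 0.001942 mol.
Base is in excess by 0.001942 - 0.001377 = 0.0005648 mol in a total volume of 0.02608 L.
[OH^-] = 0.0005648/0.02608 = 0.02166 M, so pOH = 1.66 and pH = 14.00 - 1.66 = 12.34.

12.34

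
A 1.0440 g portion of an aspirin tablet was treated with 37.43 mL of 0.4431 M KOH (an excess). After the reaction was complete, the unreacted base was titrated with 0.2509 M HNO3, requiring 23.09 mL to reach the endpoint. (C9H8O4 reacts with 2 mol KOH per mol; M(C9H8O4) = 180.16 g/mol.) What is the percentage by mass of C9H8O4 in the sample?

Total n(KOH) added = 0.4431 x 0.03743 = 0.01659 mol.
n(HNO3) used = 0.2509 x 0.02309 = 0.005793 mol, which equals the excess n(KOH).
So n(KOH) consumed by the sample = 0.01659 - 0.005793 = 0.01079 mol.
n(C9H8O4) = 0.01079 / 2 = 0.005396 mol.
mass C9H8O4 = 0.005396 x 180.16 = 0.9721 g, so %C9H8O4 = 0.9721/1.0440 x 100 = 93.1%.

93.1%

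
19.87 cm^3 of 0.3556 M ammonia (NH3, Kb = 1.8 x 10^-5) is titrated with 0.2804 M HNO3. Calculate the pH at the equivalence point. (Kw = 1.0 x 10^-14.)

5.03

n(NH3) = 0.3556 x 0.01987 = 0.007066 mol; V(HNO3) at equivalence = 0.007066/0.2804 = 0.02520 L.
At equivalence the base is fully converted to NH4+; total volume = 0.04507 L, so [NH4+] = 0.007066/0.04507 = 0.1568 M.
Ka(NH4+) = Kw/Kb = 1.0e-14 / 1.8 x 10^-5 = 5.56e-10.
[H^+] = sqrt(Ka x [NH4+]) = sqrt(5.56e-10 x 0.1568) = 9.33e-6 M.
pH = -log(9.33e-6) = 5.03.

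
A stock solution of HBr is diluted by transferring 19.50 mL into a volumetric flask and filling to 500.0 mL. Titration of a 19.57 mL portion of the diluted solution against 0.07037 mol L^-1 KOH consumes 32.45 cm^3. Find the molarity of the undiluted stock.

n(KOH) = 0.07037 x 0.03245 = 0.002284 mol.
n(HBr) in the aliquot = 0.002284 mol.
[diluted HBr] = 0.002284 / 0.01957 = 0.1167 M.
Dilution factor = 500.0/19.50 = 25.64, so [stock] = 0.1167 x 25.64 = 2.99 M.

2.99 M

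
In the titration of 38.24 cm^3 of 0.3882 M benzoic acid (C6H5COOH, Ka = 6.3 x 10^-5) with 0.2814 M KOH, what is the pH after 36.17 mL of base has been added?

Initial n(C6H5COOH) = 0.3882 x 0.03824 = 0.01484 mol.
n(KOH) added = 0.2814 x 0.03617 = 0.01018 mol, converting that many moles of C6H5COOH to C6H5COO-.
Remaining n(C6H5COOH) = 0.004667 mol; n(C6H5COO-) = 0.01018 mol.
By Henderson-Hasselbalch, pH = pKa + log([A^-]/[HA]) = 4.20 + log(0.01018/0.004667) = 4.20 + (+0.34) = 4.54.

4.54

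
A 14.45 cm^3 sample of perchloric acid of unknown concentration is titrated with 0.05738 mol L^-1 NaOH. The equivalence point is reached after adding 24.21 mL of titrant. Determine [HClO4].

n(NaOH) delivered = 0.05738 x 0.02421 = 0.001389 mol.
For a 1:1 reaction, n(HClO4) = 0.001389 mol.
[HClO4] = 0.001389 mol / 0.01445 L = 0.0961 M.

0.0961 M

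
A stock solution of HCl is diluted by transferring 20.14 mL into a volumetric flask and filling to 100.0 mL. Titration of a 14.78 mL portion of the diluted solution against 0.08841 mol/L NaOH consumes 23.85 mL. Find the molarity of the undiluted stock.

0.708 M

n(NaOH) = 0.08841 x 0.02385 = 0.002109 mol.
n(HCl) in the aliquot = 0.002109 mol.
[diluted HCl] = 0.002109 / 0.01478 = 0.1427 M.
Dilution factor = 100.0/20.14 = 4.965, so [stock] = 0.1427 x 4.965 = 0.708 M.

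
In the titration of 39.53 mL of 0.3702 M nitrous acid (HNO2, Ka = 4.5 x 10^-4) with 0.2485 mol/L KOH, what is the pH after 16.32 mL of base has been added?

2.93

Initial n(HNO2) = 0.3702 x 0.03953 = 0.01463 mol.
n(KOH) added = 0.2485 x 0.01632 = 0.004056 mol, converting that many moles of HNO2 to NO2-.
Remaining n(HNO2) = 0.01058 mol; n(NO2-) = 0.004056 mol.
By Henderson-Hasselbalch, pH = pKa + log([A^-]/[HA]) = 3.35 + log(0.004056/0.01058) = 3.35 + (-0.42) = 2.93.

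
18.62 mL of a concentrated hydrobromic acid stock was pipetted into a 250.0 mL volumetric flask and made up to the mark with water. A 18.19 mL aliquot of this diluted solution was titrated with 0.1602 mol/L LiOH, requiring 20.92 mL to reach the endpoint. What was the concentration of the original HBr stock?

n(LiOH) = 0.1602 x 0.02092 = 0.003351 mol.
n(HBr) in the aliquot = 0.003351 mol.
[diluted HBr] = 0.003351 / 0.01819 = 0.1842 M.
Dilution factor = 250.0/18.62 = 13.43, so [stock] = 0.1842 x 13.43 = 2.47 M.

2.47 M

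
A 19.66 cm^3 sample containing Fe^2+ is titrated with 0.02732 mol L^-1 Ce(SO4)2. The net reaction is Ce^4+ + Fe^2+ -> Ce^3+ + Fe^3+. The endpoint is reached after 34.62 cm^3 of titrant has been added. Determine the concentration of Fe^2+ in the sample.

n(Ce(SO4)2) = 0.02732 x 0.03462 = 0.0009458 mol.
From the balanced equation, 1 mol Ce(SO4)2 reacts with 1 mol Fe^2+, so n(Fe^2+) = 0.0009458 x 1/1 = 0.0009458 mol.
[Fe^2+] = 0.0009458 / 0.01966 L = 0.0481 M.

0.0481 M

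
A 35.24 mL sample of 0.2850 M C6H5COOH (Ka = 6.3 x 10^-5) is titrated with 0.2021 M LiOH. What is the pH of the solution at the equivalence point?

n(C6H5COOH) = 0.2850 x 0.03524 = 0.01004 mol; V(LiOH) at equivalence = 0.01004/0.2021 = 0.04970 L.
At equivalence all the acid is converted to C6H5COO-; total volume = 0.03524 + 0.04970 = 0.08494 L, so [C6H5COO-] = 0.01004/0.08494 = 0.1182 M.
Kb = Kw/Ka = 1.0e-14 / 6.3 x 10^-5 = 1.59e-10.
[OH^-] = sqrt(Kb x [C6H5COO-]) = sqrt(1.59e-10 x 0.1182) = 4.33e-6 M.
pOH = 5.36, so pH = 14.00 - 5.36 = 8.64.

8.64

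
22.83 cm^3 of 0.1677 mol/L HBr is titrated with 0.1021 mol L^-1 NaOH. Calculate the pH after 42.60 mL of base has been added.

n(acid) = 0.1677 x 0.02283 = 0.003829 mol; n(NaOH) added = 0.1021 x 0.04260 = 0.004349 mol.
Base is in excess by 0.004349 - 0.003829 = 0.0005209 mol in a total volume of 0.06543 L.
[OH^-] = 0.0005209/0.06543 = 0.007961 M, so pOH = 2.10 and pH = 14.00 - 2.10 = 11.90.

11.90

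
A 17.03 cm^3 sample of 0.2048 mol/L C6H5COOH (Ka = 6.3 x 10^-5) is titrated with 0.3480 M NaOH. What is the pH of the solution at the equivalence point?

8.66

n(C6H5COOH) = 0.2048 x 0.01703 = 0.003488 mol; V(NaOH) at equivalence = 0.003488/0.3480 = 0.01002 L.
At equivalence all the acid is converted to C6H5COO-; total volume = 0.01703 + 0.01002 = 0.02705 L, so [C6H5COO-] = 0.003488/0.02705 = 0.1289 M.
Kb = Kw/Ka = 1.0e-14 / 6.3 x 10^-5 = 1.59e-10.
[OH^-] = sqrt(Kb x [C6H5COO-]) = sqrt(1.59e-10 x 0.1289) = 4.52e-6 M.
pOH = 5.34, so pH = 14.00 - 5.34 = 8.66.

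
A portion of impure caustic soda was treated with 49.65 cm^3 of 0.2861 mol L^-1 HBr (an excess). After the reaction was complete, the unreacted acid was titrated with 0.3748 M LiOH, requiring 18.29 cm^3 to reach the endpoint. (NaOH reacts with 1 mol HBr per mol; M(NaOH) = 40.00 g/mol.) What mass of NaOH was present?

Total n(HBr) added = 0.2861 x 0.04965 = 0.01420 mol.
n(LiOH) used = 0.3748 x 0.01829 = 0.006855 mol, which equals the excess n(HBr).
So n(HBr) consumed by the sample = 0.01420 - 0.006855 = 0.007350 mol.
n(NaOH) = 0.007350 / 1 = 0.007350 mol.
mass = 0.007350 mol x 40.00 g/mol = 0.294 g.

0.294 g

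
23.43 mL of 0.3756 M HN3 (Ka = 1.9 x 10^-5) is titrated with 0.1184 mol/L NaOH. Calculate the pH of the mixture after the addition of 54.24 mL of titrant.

5.15

Initial n(HN3) = 0.3756 x 0.02343 = 0.008800 mol.
n(NaOH) added = 0.1184 x 0.05424 = 0.006422 mol, converting that many moles of HN3 to N3-.
Remaining n(HN3) = 0.002378 mol; n(N3-) = 0.006422 mol.
By Henderson-Hasselbalch, pH = pKa + log([A^-]/[HA]) = 4.72 + log(0.006422/0.002378) = 4.72 + (+0.43) = 5.15.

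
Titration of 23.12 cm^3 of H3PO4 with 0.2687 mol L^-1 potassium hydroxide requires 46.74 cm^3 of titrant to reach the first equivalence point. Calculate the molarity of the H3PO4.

0.543 M

n(KOH) = 0.2687 x 0.04674 = 0.01256 mol.
At the first equivalence point, 1 mol OH^- react per mol H3PO4, so n(H3PO4) = 0.01256 / 1 = 0.01256 mol.
[H3PO4] = 0.01256 / 0.02312 L = 0.543 M.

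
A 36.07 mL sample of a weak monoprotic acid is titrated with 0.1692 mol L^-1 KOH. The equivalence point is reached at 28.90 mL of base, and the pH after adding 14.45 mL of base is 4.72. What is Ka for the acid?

14.45 mL is half of the equivalence volume, so this is the half-equivalence point where [HA] = [A^-].
At half-equivalence pH = pKa, so pKa = 4.72.
Ka = 10^(-4.72) = 1.9 x 10^-5.

1.9 x 10^-5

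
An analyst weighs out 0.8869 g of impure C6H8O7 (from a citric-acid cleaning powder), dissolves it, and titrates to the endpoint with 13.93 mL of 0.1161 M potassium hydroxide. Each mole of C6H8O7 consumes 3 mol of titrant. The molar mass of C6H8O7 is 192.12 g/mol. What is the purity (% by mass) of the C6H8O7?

n(KOH) = 0.1161 x 0.01393 = 0.001617 mol.
n(C6H8O7) = 0.001617 / 3 = 0.0005391 mol.
mass of C6H8O7 = 0.0005391 x 192.12 = 0.1036 g.
% purity = 0.1036 / 0.8869 x 100 = 11.7%.

11.7%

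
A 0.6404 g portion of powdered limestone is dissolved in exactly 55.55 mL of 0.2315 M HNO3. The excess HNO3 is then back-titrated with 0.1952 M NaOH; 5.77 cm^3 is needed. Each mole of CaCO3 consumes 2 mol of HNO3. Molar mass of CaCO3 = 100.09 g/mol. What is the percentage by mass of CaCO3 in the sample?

91.7%

Total n(HNO3) added = 0.2315 x 0.05555 = 0.01286 mol.
n(NaOH) used = 0.1952 x 0.005770 = 0.001126 mol, which equals the excess n(HNO3).
So n(HNO3) consumed by the sample = 0.01286 - 0.001126 = 0.01173 mol.
n(CaCO3) = 0.01173 / 2 = 0.005867 mol.
mass CaCO3 = 0.005867 x 100.09 = 0.5872 g, so %CaCO3 = 0.5872/0.6404 x 100 = 91.7%.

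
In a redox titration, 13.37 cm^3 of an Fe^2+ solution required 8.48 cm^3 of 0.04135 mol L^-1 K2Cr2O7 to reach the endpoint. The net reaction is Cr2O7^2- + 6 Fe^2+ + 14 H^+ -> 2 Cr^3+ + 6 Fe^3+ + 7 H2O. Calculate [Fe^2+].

n(K2Cr2O7) = 0.04135 x 0.008480 = 0.0003506 mol.
From the balanced equation, 1 mol K2Cr2O7 reacts with 6 mol Fe^2+, so n(Fe^2+) = 0.0003506 x 6/1 = 0.002104 mol.
[Fe^2+] = 0.002104 / 0.01337 L = 0.157 M.

0.157 M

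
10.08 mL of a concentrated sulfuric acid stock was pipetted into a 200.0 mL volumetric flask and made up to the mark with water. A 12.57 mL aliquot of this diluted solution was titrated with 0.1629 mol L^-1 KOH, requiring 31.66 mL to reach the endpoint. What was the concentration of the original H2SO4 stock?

4.07 M

n(KOH) = 0.1629 x 0.03166 = 0.005157 mol.
n(H2SO4) in the aliquot = 0.005157 x 1/2 = 0.002579 mol.
[diluted H2SO4] = 0.002579 / 0.01257 = 0.2051 M.
Dilution factor = 200.0/10.08 = 19.84, so [stock] = 0.2051 x 19.84 = 4.07 M.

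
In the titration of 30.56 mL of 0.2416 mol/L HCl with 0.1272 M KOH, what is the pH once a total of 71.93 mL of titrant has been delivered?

n(acid) = 0.2416 x 0.03056 = 0.007383 mol; n(KOH) added = 0.1272 x 0.07193 = 0.009149 mol.
Base is in excess by 0.009149 - 0.007383 = 0.001766 mol in a total volume of 0.1025 L.
[OH^-] = 0.001766/0.1025 = 0.01723 M, so pOH = 1.76 and pH = 14.00 - 1.76 = 12.24.

12.24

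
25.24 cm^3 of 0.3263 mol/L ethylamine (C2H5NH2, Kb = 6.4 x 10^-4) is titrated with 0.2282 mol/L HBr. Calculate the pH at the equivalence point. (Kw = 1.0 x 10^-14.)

5.84

n(C2H5NH2) = 0.3263 x 0.02524 = 0.008236 mol; V(HBr) at equivalence = 0.008236/0.2282 = 0.03609 L.
At equivalence the base is fully converted to C2H5NH3+; total volume = 0.06133 L, so [C2H5NH3+] = 0.008236/0.06133 = 0.1343 M.
Ka(C2H5NH3+) = Kw/Kb = 1.0e-14 / 6.4 x 10^-4 = 1.56e-11.
[H^+] = sqrt(Ka x [C2H5NH3+]) = sqrt(1.56e-11 x 0.1343) = 1.45e-6 M.
pH = -log(1.45e-6) = 5.84.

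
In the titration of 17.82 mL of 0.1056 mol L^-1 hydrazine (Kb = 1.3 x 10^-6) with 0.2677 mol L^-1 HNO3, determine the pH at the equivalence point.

n(N2H4) = 0.1056 x 0.01782 = 0.001882 mol; V(HNO3) at equivalence = 0.001882/0.2677 = 0.007029 L.
At equivalence the base is fully converted to N2H5+; total volume = 0.02485 L, so [N2H5+] = 0.001882/0.02485 = 0.07573 M.
Ka(N2H5+) = Kw/Kb = 1.0e-14 / 1.3 x 10^-6 = 7.69e-9.
[H^+] = sqrt(Ka x [N2H5+]) = sqrt(7.69e-9 x 0.07573) = 2.41e-5 M.
pH = -log(2.41e-5) = 4.62.

4.62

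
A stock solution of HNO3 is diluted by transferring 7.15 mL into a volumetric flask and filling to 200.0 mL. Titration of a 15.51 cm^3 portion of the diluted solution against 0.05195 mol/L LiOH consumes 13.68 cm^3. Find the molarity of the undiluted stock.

1.28 M

n(LiOH) = 0.05195 x 0.01368 = 0.0007107 mol.
n(HNO3) in the aliquot = 0.0007107 mol.
[diluted HNO3] = 0.0007107 / 0.01551 = 0.04582 M.
Dilution factor = 200.0/7.150 = 27.97, so [stock] = 0.04582 x 27.97 = 1.28 M.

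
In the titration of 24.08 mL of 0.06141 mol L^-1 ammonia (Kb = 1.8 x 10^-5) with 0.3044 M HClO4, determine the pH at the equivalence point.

5.27

n(NH3) = 0.06141 x 0.02408 = 0.001479 mol; V(HClO4) at equivalence = 0.001479/0.3044 = 0.004858 L.
At equivalence the base is fully converted to NH4+; total volume = 0.02894 L, so [NH4+] = 0.001479/0.02894 = 0.05110 M.
Ka(NH4+) = Kw/Kb = 1.0e-14 / 1.8 x 10^-5 = 5.56e-10.
[H^+] = sqrt(Ka x [NH4+]) = sqrt(5.56e-10 x 0.05110) = 5.33e-6 M.
pH = -log(5.33e-6) = 5.27.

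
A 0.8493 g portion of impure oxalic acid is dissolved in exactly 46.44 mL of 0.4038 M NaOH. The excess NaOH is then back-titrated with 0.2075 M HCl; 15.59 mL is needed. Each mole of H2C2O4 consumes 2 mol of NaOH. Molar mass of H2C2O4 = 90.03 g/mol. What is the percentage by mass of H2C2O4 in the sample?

Total n(NaOH) added = 0.4038 x 0.04644 = 0.01875 mol.
n(HCl) used = 0.2075 x 0.01559 = 0.003235 mol, which equals the excess n(NaOH).
So n(NaOH) consumed by the sample = 0.01875 - 0.003235 = 0.01552 mol.
n(H2C2O4) = 0.01552 / 2 = 0.007759 mol.
mass H2C2O4 = 0.007759 x 90.03 = 0.6985 g, so %H2C2O4 = 0.6985/0.8493 x 100 = 82.2%.

82.2%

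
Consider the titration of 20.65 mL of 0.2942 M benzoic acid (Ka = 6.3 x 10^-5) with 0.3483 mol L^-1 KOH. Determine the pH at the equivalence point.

8.70

n(C6H5COOH) = 0.2942 x 0.02065 = 0.006075 mol; V(KOH) at equivalence = 0.006075/0.3483 = 0.01744 L.
At equivalence all the acid is converted to C6H5COO-; total volume = 0.02065 + 0.01744 = 0.03809 L, so [C6H5COO-] = 0.006075/0.03809 = 0.1595 M.
Kb = Kw/Ka = 1.0e-14 / 6.3 x 10^-5 = 1.59e-10.
[OH^-] = sqrt(Kb x [C6H5COO-]) = sqrt(1.59e-10 x 0.1595) = 5.03e-6 M.
pOH = 5.30, so pH = 14.00 - 5.30 = 8.70.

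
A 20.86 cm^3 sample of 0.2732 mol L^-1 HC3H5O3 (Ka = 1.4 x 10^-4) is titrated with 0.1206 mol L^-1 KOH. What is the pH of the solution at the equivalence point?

8.39

n(HC3H5O3) = 0.2732 x 0.02086 = 0.005699 mol; V(KOH) at equivalence = 0.005699/0.1206 = 0.04725 L.
At equivalence all the acid is converted to C3H5O3-; total volume = 0.02086 + 0.04725 = 0.06811 L, so [C3H5O3-] = 0.005699/0.06811 = 0.08367 M.
Kb = Kw/Ka = 1.0e-14 / 1.4 x 10^-4 = 7.14e-11.
[OH^-] = sqrt(Kb x [C3H5O3-]) = sqrt(7.14e-11 x 0.08367) = 2.44e-6 M.
pOH = 5.61, so pH = 14.00 - 5.61 = 8.39.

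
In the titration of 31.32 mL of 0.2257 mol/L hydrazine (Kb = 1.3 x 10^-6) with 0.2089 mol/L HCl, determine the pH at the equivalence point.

4.54

n(N2H4) = 0.2257 x 0.03132 = 0.007069 mol; V(HCl) at equivalence = 0.007069/0.2089 = 0.03384 L.
At equivalence the base is fully converted to N2H5+; total volume = 0.06516 L, so [N2H5+] = 0.007069/0.06516 = 0.1085 M.
Ka(N2H5+) = Kw/Kb = 1.0e-14 / 1.3 x 10^-6 = 7.69e-9.
[H^+] = sqrt(Ka x [N2H5+]) = sqrt(7.69e-9 x 0.1085) = 2.89e-5 M.
pH = -log(2.89e-5) = 4.54.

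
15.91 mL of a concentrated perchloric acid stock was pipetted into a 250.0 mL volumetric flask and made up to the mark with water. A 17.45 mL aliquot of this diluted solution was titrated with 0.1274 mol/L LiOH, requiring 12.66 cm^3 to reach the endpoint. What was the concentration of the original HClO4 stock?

1.45 M

n(LiOH) = 0.1274 x 0.01266 = 0.001613 mol.
n(HClO4) in the aliquot = 0.001613 mol.
[diluted HClO4] = 0.001613 / 0.01745 = 0.09243 M.
Dilution factor = 250.0/15.91 = 15.71, so [stock] = 0.09243 x 15.71 = 1.45 M.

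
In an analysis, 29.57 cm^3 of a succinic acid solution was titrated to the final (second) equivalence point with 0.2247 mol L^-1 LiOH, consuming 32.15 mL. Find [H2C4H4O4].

0.122 M

n(LiOH) = 0.2247 x 0.03215 = 0.007224 mol.
At the final (second) equivalence point, 2 mol OH^- react per mol H2C4H4O4, so n(H2C4H4O4) = 0.007224 / 2 = 0.003612 mol.
[H2C4H4O4] = 0.003612 / 0.02957 L = 0.122 M.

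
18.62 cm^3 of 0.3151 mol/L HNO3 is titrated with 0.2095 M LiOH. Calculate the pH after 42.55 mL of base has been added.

n(acid) = 0.3151 x 0.01862 = 0.005867 mol; n(LiOH) added = 0.2095 x 0.04255 = 0.008914 mol.
Base is in excess by 0.008914 - 0.005867 = 0.003047 mol in a total volume of 0.06117 L.
[OH^-] = 0.003047/0.06117 = 0.04981 M, so pOH = 1.30 and pH = 14.00 - 1.30 = 12.70.

12.70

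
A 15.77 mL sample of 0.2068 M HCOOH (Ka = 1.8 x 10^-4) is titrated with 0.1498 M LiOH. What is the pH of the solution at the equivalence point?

n(HCOOH) = 0.2068 x 0.01577 = 0.003261 mol; V(LiOH) at equivalence = 0.003261/0.1498 = 0.02177 L.
At equivalence all the acid is converted to HCOO-; total volume = 0.01577 + 0.02177 = 0.03754 L, so [HCOO-] = 0.003261/0.03754 = 0.08687 M.
Kb = Kw/Ka = 1.0e-14 / 1.8 x 10^-4 = 5.56e-11.
[OH^-] = sqrt(Kb x [HCOO-]) = sqrt(5.56e-11 x 0.08687) = 2.20e-6 M.
pOH = 5.66, so pH = 14.00 - 5.66 = 8.34.

8.34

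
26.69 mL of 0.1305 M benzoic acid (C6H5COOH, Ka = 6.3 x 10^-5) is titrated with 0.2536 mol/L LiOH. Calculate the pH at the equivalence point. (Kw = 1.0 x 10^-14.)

n(C6H5COOH) = 0.1305 x 0.02669 = 0.003483 mol; V(LiOH) at equivalence = 0.003483/0.2536 = 0.01373 L.
At equivalence all the acid is converted to C6H5COO-; total volume = 0.02669 + 0.01373 = 0.04042 L, so [C6H5COO-] = 0.003483/0.04042 = 0.08616 M.
Kb = Kw/Ka = 1.0e-14 / 6.3 x 10^-5 = 1.59e-10.
[OH^-] = sqrt(Kb x [C6H5COO-]) = sqrt(1.59e-10 x 0.08616) = 3.70e-6 M.
pOH = 5.43, so pH = 14.00 - 5.43 = 8.57.

8.57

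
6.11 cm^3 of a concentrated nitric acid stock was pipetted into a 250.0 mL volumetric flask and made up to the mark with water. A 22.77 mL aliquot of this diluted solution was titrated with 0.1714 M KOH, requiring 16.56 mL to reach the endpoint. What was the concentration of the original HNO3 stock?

n(KOH) = 0.1714 x 0.01656 = 0.002838 mol.
n(HNO3) in the aliquot = 0.002838 mol.
[diluted HNO3] = 0.002838 / 0.02277 = 0.1247 M.
Dilution factor = 250.0/6.110 = 40.92, so [stock] = 0.1247 x 40.92 = 5.10 M.

5.10 M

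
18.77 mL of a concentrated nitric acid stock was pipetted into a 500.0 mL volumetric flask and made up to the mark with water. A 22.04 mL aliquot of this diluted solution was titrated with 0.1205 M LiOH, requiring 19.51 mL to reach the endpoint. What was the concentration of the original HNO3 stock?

n(LiOH) = 0.1205 x 0.01951 = 0.002351 mol.
n(HNO3) in the aliquot = 0.002351 mol.
[diluted HNO3] = 0.002351 / 0.02204 = 0.1067 M.
Dilution factor = 500.0/18.77 = 26.64, so [stock] = 0.1067 x 26.64 = 2.84 M.

2.84 M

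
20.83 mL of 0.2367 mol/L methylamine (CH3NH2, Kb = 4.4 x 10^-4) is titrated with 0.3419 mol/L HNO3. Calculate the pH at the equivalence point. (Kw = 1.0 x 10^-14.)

5.75

n(CH3NH2) = 0.2367 x 0.02083 = 0.004930 mol; V(HNO3) at equivalence = 0.004930/0.3419 = 0.01442 L.
At equivalence the base is fully converted to CH3NH3+; total volume = 0.03525 L, so [CH3NH3+] = 0.004930/0.03525 = 0.1399 M.
Ka(CH3NH3+) = Kw/Kb = 1.0e-14 / 4.4 x 10^-4 = 2.27e-11.
[H^+] = sqrt(Ka x [CH3NH3+]) = sqrt(2.27e-11 x 0.1399) = 1.78e-6 M.
pH = -log(1.78e-6) = 5.75.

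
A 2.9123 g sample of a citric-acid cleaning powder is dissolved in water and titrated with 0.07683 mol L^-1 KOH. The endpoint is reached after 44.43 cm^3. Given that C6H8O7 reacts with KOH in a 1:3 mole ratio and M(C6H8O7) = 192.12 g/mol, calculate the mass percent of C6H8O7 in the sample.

n(KOH) = 0.07683 x 0.04443 = 0.003414 mol.
n(C6H8O7) = 0.003414 / 3 = 0.001138 mol.
mass of C6H8O7 = 0.001138 x 192.12 = 0.2186 g.
% purity = 0.2186 / 2.9123 x 100 = 7.51%.

7.51%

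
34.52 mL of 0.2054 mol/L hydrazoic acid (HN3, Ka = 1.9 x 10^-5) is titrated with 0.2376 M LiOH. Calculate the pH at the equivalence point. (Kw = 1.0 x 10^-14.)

8.88

n(HN3) = 0.2054 x 0.03452 = 0.007090 mol; V(LiOH) at equivalence = 0.007090/0.2376 = 0.02984 L.
At equivalence all the acid is converted to N3-; total volume = 0.03452 + 0.02984 = 0.06436 L, so [N3-] = 0.007090/0.06436 = 0.1102 M.
Kb = Kw/Ka = 1.0e-14 / 1.9 x 10^-5 = 5.26e-10.
[OH^-] = sqrt(Kb x [N3-]) = sqrt(5.26e-10 x 0.1102) = 7.61e-6 M.
pOH = 5.12, so pH = 14.00 - 5.12 = 8.88.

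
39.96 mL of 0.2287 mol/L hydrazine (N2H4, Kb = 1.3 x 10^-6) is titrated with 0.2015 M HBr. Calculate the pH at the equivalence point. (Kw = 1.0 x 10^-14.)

4.54

n(N2H4) = 0.2287 x 0.03996 = 0.009139 mol; V(HBr) at equivalence = 0.009139/0.2015 = 0.04535 L.
At equivalence the base is fully converted to N2H5+; total volume = 0.08531 L, so [N2H5+] = 0.009139/0.08531 = 0.1071 M.
Ka(N2H5+) = Kw/Kb = 1.0e-14 / 1.3 x 10^-6 = 7.69e-9.
[H^+] = sqrt(Ka x [N2H5+]) = sqrt(7.69e-9 x 0.1071) = 2.87e-5 M.
pH = -log(2.87e-5) = 4.54.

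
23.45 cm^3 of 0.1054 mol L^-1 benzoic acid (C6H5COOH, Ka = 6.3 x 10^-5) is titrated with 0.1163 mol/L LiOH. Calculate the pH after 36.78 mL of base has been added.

n(acid) = 0.1054 x 0.02345 = 0.002472 mol; n(LiOH) added = 0.1163 x 0.03678 = 0.004278 mol.
Base is in excess by 0.004278 - 0.002472 = 0.001806 mol in a total volume of 0.06023 L.
[OH^-] = 0.001806/0.06023 = 0.02998 M, so pOH = 1.52 and pH = 14.00 - 1.52 = 12.48.

12.48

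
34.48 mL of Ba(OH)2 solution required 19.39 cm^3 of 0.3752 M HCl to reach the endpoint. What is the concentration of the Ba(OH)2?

n(HCl) delivered = 0.3752 x 0.01939 = 0.007275 mol.
The reaction is 1 Ba(OH)2 + 2 HCl, so n(Ba(OH)2) = 0.007275 x 1/2 = 0.003638 mol.
[Ba(OH)2] = 0.003638 mol / 0.03448 L = 0.105 M.

0.105 M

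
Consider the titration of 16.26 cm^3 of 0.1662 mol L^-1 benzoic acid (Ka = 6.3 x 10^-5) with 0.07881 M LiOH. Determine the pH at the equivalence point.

8.46

n(C6H5COOH) = 0.1662 x 0.01626 = 0.002702 mol; V(LiOH) at equivalence = 0.002702/0.07881 = 0.03429 L.
At equivalence all the acid is converted to C6H5COO-; total volume = 0.01626 + 0.03429 = 0.05055 L, so [C6H5COO-] = 0.002702/0.05055 = 0.05346 M.
Kb = Kw/Ka = 1.0e-14 / 6.3 x 10^-5 = 1.59e-10.
[OH^-] = sqrt(Kb x [C6H5COO-]) = sqrt(1.59e-10 x 0.05346) = 2.91e-6 M.
pOH = 5.54, so pH = 14.00 - 5.54 = 8.46.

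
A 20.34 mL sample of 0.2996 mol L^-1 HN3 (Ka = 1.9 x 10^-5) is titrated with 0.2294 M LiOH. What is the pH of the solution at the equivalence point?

8.92

n(HN3) = 0.2996 x 0.02034 = 0.006094 mol; V(LiOH) at equivalence = 0.006094/0.2294 = 0.02656 L.
At equivalence all the acid is converted to N3-; total volume = 0.02034 + 0.02656 = 0.04690 L, so [N3-] = 0.006094/0.04690 = 0.1299 M.
Kb = Kw/Ka = 1.0e-14 / 1.9 x 10^-5 = 5.26e-10.
[OH^-] = sqrt(Kb x [N3-]) = sqrt(5.26e-10 x 0.1299) = 8.27e-6 M.
pOH = 5.08, so pH = 14.00 - 5.08 = 8.92.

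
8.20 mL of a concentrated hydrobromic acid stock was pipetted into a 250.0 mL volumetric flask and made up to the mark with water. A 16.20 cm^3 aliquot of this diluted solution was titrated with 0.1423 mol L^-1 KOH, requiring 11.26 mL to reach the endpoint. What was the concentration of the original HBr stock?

n(KOH) = 0.1423 x 0.01126 = 0.001602 mol.
n(HBr) in the aliquot = 0.001602 mol.
[diluted HBr] = 0.001602 / 0.01620 = 0.09891 M.
Dilution factor = 250.0/8.200 = 30.49, so [stock] = 0.09891 x 30.49 = 3.02 M.

3.02 M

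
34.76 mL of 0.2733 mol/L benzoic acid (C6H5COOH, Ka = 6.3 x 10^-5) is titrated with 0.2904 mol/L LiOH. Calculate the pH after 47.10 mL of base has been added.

12.71

n(acid) = 0.2733 x 0.03476 = 0.009500 mol; n(LiOH) added = 0.2904 x 0.04710 = 0.01368 mol.
Base is in excess by 0.01368 - 0.009500 = 0.004178 mol in a total volume of 0.08186 L.
[OH^-] = 0.004178/0.08186 = 0.05104 M, so pOH = 1.29 and pH = 14.00 - 1.29 = 12.71.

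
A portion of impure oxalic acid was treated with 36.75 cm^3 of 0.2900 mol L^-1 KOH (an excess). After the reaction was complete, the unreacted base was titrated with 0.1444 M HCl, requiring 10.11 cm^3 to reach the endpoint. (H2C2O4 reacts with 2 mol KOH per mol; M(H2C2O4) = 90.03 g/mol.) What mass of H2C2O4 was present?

Total n(KOH) added = 0.2900 x 0.03675 = 0.01066 mol.
n(HCl) used = 0.1444 x 0.01011 = 0.001460 mol, which equals the excess n(KOH).
So n(KOH) consumed by the sample = 0.01066 - 0.001460 = 0.009198 mol.
n(H2C2O4) = 0.009198 / 2 = 0.004599 mol.
mass = 0.004599 mol x 90.03 g/mol = 0.414 g.

0.414 g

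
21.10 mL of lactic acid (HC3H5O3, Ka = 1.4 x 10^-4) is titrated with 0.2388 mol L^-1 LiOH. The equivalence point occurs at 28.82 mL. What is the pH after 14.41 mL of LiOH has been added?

3.85

14.41 mL is exactly half the equivalence volume (28.82/2), i.e. the half-equivalence point.
There, n(HA) = n(A^-), so pH = pKa = -log(1.4 x 10^-4) = 3.85.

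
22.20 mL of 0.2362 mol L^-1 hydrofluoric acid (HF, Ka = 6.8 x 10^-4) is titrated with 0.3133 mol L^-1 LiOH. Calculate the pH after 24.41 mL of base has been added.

n(acid) = 0.2362 x 0.02220 = 0.005244 mol; n(LiOH) added = 0.3133 x 0.02441 = 0.007648 mol.
Base is in excess by 0.007648 - 0.005244 = 0.002404 mol in a total volume of 0.04661 L.
[OH^-] = 0.002404/0.04661 = 0.05158 M, so pOH = 1.29 and pH = 14.00 - 1.29 = 12.71.

12.71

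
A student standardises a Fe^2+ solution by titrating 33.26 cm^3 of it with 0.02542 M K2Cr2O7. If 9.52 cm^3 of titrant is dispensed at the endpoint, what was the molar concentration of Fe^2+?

0.0437 M

n(K2Cr2O7) = 0.02542 x 0.009520 = 0.0002420 mol.
From the balanced equation, 1 mol K2Cr2O7 reacts with 6 mol Fe^2+, so n(Fe^2+) = 0.0002420 x 6/1 = 0.001452 mol.
[Fe^2+] = 0.001452 / 0.03326 L = 0.0437 M.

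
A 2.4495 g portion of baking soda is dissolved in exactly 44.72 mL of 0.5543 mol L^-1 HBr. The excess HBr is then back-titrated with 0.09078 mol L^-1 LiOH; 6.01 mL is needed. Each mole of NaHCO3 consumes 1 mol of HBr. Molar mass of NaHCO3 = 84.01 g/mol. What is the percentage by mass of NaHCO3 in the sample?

83.1%

Total n(HBr) added = 0.5543 x 0.04472 = 0.02479 mol.
n(LiOH) used = 0.09078 x 0.006010 = 0.0005456 mol, which equals the excess n(HBr).
So n(HBr) consumed by the sample = 0.02479 - 0.0005456 = 0.02424 mol.
n(NaHCO3) = 0.02424 / 1 = 0.02424 mol.
mass NaHCO3 = 0.02424 x 84.01 = 2.037 g, so %NaHCO3 = 2.037/2.4495 x 100 = 83.1%.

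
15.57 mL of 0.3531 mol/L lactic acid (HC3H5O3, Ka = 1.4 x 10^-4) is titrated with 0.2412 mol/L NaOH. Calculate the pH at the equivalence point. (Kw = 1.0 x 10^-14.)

8.51

n(HC3H5O3) = 0.3531 x 0.01557 = 0.005498 mol; V(NaOH) at equivalence = 0.005498/0.2412 = 0.02279 L.
At equivalence all the acid is converted to C3H5O3-; total volume = 0.01557 + 0.02279 = 0.03836 L, so [C3H5O3-] = 0.005498/0.03836 = 0.1433 M.
Kb = Kw/Ka = 1.0e-14 / 1.4 x 10^-4 = 7.14e-11.
[OH^-] = sqrt(Kb x [C3H5O3-]) = sqrt(7.14e-11 x 0.1433) = 3.20e-6 M.
pOH = 5.49, so pH = 14.00 - 5.49 = 8.51.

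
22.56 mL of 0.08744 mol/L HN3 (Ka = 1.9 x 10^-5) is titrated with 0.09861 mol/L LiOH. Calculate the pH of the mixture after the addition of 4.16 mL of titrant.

4.14

Initial n(HN3) = 0.08744 x 0.02256 = 0.001973 mol.
n(LiOH) added = 0.09861 x 0.004160 = 0.0004102 mol, converting that many moles of HN3 to N3-.
Remaining n(HN3) = 0.001562 mol; n(N3-) = 0.0004102 mol.
By Henderson-Hasselbalch, pH = pKa + log([A^-]/[HA]) = 4.72 + log(0.0004102/0.001562) = 4.72 + (-0.58) = 4.14.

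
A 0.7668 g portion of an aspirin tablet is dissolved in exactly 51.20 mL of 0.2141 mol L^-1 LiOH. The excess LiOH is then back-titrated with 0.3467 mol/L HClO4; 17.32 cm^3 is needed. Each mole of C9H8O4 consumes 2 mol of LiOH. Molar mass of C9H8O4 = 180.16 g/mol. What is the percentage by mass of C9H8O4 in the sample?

58.2%

Total n(LiOH) added = 0.2141 x 0.05120 = 0.01096 mol.
n(HClO4) used = 0.3467 x 0.01732 = 0.006005 mol, which equals the excess n(LiOH).
So n(LiOH) consumed by the sample = 0.01096 - 0.006005 = 0.004957 mol.
n(C9H8O4) = 0.004957 / 2 = 0.002479 mol.
mass C9H8O4 = 0.002479 x 180.16 = 0.4465 g, so %C9H8O4 = 0.4465/0.7668 x 100 = 58.2%.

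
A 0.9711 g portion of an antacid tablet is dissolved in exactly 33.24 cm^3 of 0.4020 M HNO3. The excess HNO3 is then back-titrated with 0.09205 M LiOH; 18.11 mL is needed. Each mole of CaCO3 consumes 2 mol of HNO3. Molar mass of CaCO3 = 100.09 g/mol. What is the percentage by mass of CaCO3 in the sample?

Total n(HNO3) added = 0.4020 x 0.03324 = 0.01336 mol.
n(LiOH) used = 0.09205 x 0.01811 = 0.001667 mol, which equals the excess n(HNO3).
So n(HNO3) consumed by the sample = 0.01336 - 0.001667 = 0.01170 mol.
n(CaCO3) = 0.01170 / 2 = 0.005848 mol.
mass CaCO3 = 0.005848 x 100.09 = 0.5853 g, so %CaCO3 = 0.5853/0.9711 x 100 = 60.3%.

60.3%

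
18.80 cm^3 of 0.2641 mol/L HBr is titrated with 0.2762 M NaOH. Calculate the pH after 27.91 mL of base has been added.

12.77

n(acid) = 0.2641 x 0.01880 = 0.004965 mol; n(NaOH) added = 0.2762 x 0.02791 = 0.007709 mol.
Base is in excess by 0.007709 - 0.004965 = 0.002744 mol in a total volume of 0.04671 L.
[OH^-] = 0.002744/0.04671 = 0.05874 M, so pOH = 1.23 and pH = 14.00 - 1.23 = 12.77.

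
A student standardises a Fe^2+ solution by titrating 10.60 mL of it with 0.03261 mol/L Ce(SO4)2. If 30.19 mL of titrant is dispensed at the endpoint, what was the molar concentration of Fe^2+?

n(Ce(SO4)2) = 0.03261 x 0.03019 = 0.0009845 mol.
From the balanced equation, 1 mol Ce(SO4)2 reacts with 1 mol Fe^2+, so n(Fe^2+) = 0.0009845 x 1/1 = 0.0009845 mol.
[Fe^2+] = 0.0009845 / 0.01060 L = 0.0929 M.

0.0929 M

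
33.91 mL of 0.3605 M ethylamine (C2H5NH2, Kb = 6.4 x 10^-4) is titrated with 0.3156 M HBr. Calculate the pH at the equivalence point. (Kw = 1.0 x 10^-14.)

n(C2H5NH2) = 0.3605 x 0.03391 = 0.01222 mol; V(HBr) at equivalence = 0.01222/0.3156 = 0.03873 L.
At equivalence the base is fully converted to C2H5NH3+; total volume = 0.07264 L, so [C2H5NH3+] = 0.01222/0.07264 = 0.1683 M.
Ka(C2H5NH3+) = Kw/Kb = 1.0e-14 / 6.4 x 10^-4 = 1.56e-11.
[H^+] = sqrt(Ka x [C2H5NH3+]) = sqrt(1.56e-11 x 0.1683) = 1.62e-6 M.
pH = -log(1.62e-6) = 5.79.

5.79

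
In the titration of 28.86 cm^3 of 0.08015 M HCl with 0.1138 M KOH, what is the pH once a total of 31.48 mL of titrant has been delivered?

12.32

n(acid) = 0.08015 x 0.02886 = 0.002313 mol; n(KOH) added = 0.1138 x 0.03148 = 0.003582 mol.
Base is in excess by 0.003582 - 0.002313 = 0.001269 mol in a total volume of 0.06034 L.
[OH^-] = 0.001269/0.06034 = 0.02104 M, so pOH = 1.68 and pH = 14.00 - 1.68 = 12.32.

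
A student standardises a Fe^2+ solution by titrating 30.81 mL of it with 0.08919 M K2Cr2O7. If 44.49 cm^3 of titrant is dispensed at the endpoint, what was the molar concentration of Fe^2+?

0.773 M

n(K2Cr2O7) = 0.08919 x 0.04449 = 0.003968 mol.
From the balanced equation, 1 mol K2Cr2O7 reacts with 6 mol Fe^2+, so n(Fe^2+) = 0.003968 x 6/1 = 0.02381 mol.
[Fe^2+] = 0.02381 / 0.03081 L = 0.773 M.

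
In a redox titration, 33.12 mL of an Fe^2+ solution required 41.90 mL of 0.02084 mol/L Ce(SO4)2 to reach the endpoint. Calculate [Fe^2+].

0.0264 M

n(Ce(SO4)2) = 0.02084 x 0.04190 = 0.0008732 mol.
From the balanced equation, 1 mol Ce(SO4)2 reacts with 1 mol Fe^2+, so n(Fe^2+) = 0.0008732 x 1/1 = 0.0008732 mol.
[Fe^2+] = 0.0008732 / 0.03312 L = 0.0264 M.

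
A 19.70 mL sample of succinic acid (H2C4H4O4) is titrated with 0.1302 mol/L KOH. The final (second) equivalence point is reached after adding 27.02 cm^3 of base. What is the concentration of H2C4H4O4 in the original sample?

0.0893 M

n(KOH) = 0.1302 x 0.02702 = 0.003518 mol.
At the final (second) equivalence point, 2 mol OH^- react per mol H2C4H4O4, so n(H2C4H4O4) = 0.003518 / 2 = 0.001759 mol.
[H2C4H4O4] = 0.001759 / 0.01970 L = 0.0893 M.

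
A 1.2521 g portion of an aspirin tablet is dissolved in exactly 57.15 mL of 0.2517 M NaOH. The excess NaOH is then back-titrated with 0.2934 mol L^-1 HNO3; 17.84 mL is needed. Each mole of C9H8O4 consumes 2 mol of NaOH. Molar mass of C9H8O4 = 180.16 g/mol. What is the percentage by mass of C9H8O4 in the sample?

Total n(NaOH) added = 0.2517 x 0.05715 = 0.01438 mol.
n(HNO3) used = 0.2934 x 0.01784 = 0.005234 mol, which equals the excess n(NaOH).
So n(NaOH) consumed by the sample = 0.01438 - 0.005234 = 0.009150 mol.
n(C9H8O4) = 0.009150 / 2 = 0.004575 mol.
mass C9H8O4 = 0.004575 x 180.16 = 0.8243 g, so %C9H8O4 = 0.8243/1.2521 x 100 = 65.8%.

65.8%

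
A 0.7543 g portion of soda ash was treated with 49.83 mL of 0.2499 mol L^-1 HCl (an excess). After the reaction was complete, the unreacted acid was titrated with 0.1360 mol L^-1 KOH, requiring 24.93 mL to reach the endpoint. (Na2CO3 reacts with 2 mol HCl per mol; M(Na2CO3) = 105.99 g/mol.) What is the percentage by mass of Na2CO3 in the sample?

Total n(HCl) added = 0.2499 x 0.04983 = 0.01245 mol.
n(KOH) used = 0.1360 x 0.02493 = 0.003390 mol, which equals the excess n(HCl).
So n(HCl) consumed by the sample = 0.01245 - 0.003390 = 0.009062 mol.
n(Na2CO3) = 0.009062 / 2 = 0.004531 mol.
mass Na2CO3 = 0.004531 x 105.99 = 0.4802 g, so %Na2CO3 = 0.4802/0.7543 x 100 = 63.7%.

63.7%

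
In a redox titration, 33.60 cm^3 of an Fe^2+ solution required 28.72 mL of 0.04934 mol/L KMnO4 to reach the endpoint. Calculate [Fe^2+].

0.211 M

n(KMnO4) = 0.04934 x 0.02872 = 0.001417 mol.
From the balanced equation, 1 mol KMnO4 reacts with 5 mol Fe^2+, so n(Fe^2+) = 0.001417 x 5/1 = 0.007085 mol.
[Fe^2+] = 0.007085 / 0.03360 L = 0.211 M.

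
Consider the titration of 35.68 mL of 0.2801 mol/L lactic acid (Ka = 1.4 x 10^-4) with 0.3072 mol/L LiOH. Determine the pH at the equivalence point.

n(HC3H5O3) = 0.2801 x 0.03568 = 0.009994 mol; V(LiOH) at equivalence = 0.009994/0.3072 = 0.03253 L.
At equivalence all the acid is converted to C3H5O3-; total volume = 0.03568 + 0.03253 = 0.06821 L, so [C3H5O3-] = 0.009994/0.06821 = 0.1465 M.
Kb = Kw/Ka = 1.0e-14 / 1.4 x 10^-4 = 7.14e-11.
[OH^-] = sqrt(Kb x [C3H5O3-]) = sqrt(7.14e-11 x 0.1465) = 3.23e-6 M.
pOH = 5.49, so pH = 14.00 - 5.49 = 8.51.

8.51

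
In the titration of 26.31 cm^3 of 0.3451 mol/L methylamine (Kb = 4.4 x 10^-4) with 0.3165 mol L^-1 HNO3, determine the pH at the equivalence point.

5.71

n(CH3NH2) = 0.3451 x 0.02631 = 0.009080 mol; V(HNO3) at equivalence = 0.009080/0.3165 = 0.02869 L.
At equivalence the base is fully converted to CH3NH3+; total volume = 0.05500 L, so [CH3NH3+] = 0.009080/0.05500 = 0.1651 M.
Ka(CH3NH3+) = Kw/Kb = 1.0e-14 / 4.4 x 10^-4 = 2.27e-11.
[H^+] = sqrt(Ka x [CH3NH3+]) = sqrt(2.27e-11 x 0.1651) = 1.94e-6 M.
pH = -log(1.94e-6) = 5.71.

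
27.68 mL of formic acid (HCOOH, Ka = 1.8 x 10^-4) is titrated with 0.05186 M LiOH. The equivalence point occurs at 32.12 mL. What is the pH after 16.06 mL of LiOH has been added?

3.74

16.06 mL is exactly half the equivalence volume (32.12/2), i.e. the half-equivalence point.
There, n(HA) = n(A^-), so pH = pKa = -log(1.8 x 10^-4) = 3.74.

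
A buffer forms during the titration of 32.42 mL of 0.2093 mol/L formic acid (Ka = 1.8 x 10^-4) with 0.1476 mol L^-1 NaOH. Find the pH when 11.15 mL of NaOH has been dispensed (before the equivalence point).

Initial n(HCOOH) = 0.2093 x 0.03242 = 0.006786 mol.
n(NaOH) added = 0.1476 x 0.01115 = 0.001646 mol, converting that many moles of HCOOH to HCOO-.
Remaining n(HCOOH) = 0.005140 mol; n(HCOO-) = 0.001646 mol.
By Henderson-Hasselbalch, pH = pKa + log([A^-]/[HA]) = 3.74 + log(0.001646/0.005140) = 3.74 + (-0.49) = 3.25.

3.25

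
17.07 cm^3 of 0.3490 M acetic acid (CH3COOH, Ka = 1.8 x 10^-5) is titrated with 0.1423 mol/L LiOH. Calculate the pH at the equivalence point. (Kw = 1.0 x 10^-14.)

n(CH3COOH) = 0.3490 x 0.01707 = 0.005957 mol; V(LiOH) at equivalence = 0.005957/0.1423 = 0.04187 L.
At equivalence all the acid is converted to CH3COO-; total volume = 0.01707 + 0.04187 = 0.05894 L, so [CH3COO-] = 0.005957/0.05894 = 0.1011 M.
Kb = Kw/Ka = 1.0e-14 / 1.8 x 10^-5 = 5.56e-10.
[OH^-] = sqrt(Kb x [CH3COO-]) = sqrt(5.56e-10 x 0.1011) = 7.49e-6 M.
pOH = 5.13, so pH = 14.00 - 5.13 = 8.87.

8.87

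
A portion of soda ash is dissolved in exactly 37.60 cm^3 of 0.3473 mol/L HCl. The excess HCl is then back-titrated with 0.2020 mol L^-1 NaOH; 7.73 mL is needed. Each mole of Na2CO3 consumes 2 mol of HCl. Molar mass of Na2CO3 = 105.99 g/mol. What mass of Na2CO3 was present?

Total n(HCl) added = 0.3473 x 0.03760 = 0.01306 mol.
n(NaOH) used = 0.2020 x 0.007730 = 0.001561 mol, which equals the excess n(HCl).
So n(HCl) consumed by the sample = 0.01306 - 0.001561 = 0.01150 mol.
n(Na2CO3) = 0.01150 / 2 = 0.005749 mol.
mass = 0.005749 mol x 105.99 g/mol = 0.609 g.

0.609 g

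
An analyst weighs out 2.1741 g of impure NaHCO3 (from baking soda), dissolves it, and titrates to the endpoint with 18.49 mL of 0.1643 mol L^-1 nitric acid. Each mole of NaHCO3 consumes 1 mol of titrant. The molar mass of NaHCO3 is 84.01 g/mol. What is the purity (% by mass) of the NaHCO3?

n(HNO3) = 0.1643 x 0.01849 = 0.003038 mol.
n(NaHCO3) = 0.003038 / 1 = 0.003038 mol.
mass of NaHCO3 = 0.003038 x 84.01 = 0.2552 g.
% purity = 0.2552 / 2.1741 x 100 = 11.7%.

11.7%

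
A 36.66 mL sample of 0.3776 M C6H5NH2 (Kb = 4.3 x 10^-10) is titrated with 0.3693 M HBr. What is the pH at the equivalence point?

n(C6H5NH2) = 0.3776 x 0.03666 = 0.01384 mol; V(HBr) at equivalence = 0.01384/0.3693 = 0.03748 L.
At equivalence the base is fully converted to C6H5NH3+; total volume = 0.07414 L, so [C6H5NH3+] = 0.01384/0.07414 = 0.1867 M.
Ka(C6H5NH3+) = Kw/Kb = 1.0e-14 / 4.3 x 10^-10 = 2.33e-5.
[H^+] = sqrt(Ka x [C6H5NH3+]) = sqrt(2.33e-5 x 0.1867) = 0.00208 M.
pH = -log(0.00208) = 2.68.

2.68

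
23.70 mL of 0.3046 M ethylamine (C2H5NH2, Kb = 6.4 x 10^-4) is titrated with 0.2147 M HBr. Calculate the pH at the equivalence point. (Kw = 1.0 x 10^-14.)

n(C2H5NH2) = 0.3046 x 0.02370 = 0.007219 mol; V(HBr) at equivalence = 0.007219/0.2147 = 0.03362 L.
At equivalence the base is fully converted to C2H5NH3+; total volume = 0.05732 L, so [C2H5NH3+] = 0.007219/0.05732 = 0.1259 M.
Ka(C2H5NH3+) = Kw/Kb = 1.0e-14 / 6.4 x 10^-4 = 1.56e-11.
[H^+] = sqrt(Ka x [C2H5NH3+]) = sqrt(1.56e-11 x 0.1259) = 1.40e-6 M.
pH = -log(1.40e-6) = 5.85.

5.85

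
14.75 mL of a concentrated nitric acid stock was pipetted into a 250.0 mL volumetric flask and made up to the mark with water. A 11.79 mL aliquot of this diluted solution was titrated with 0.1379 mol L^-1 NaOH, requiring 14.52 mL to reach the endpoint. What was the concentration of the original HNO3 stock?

n(NaOH) = 0.1379 x 0.01452 = 0.002002 mol.
n(HNO3) in the aliquot = 0.002002 mol.
[diluted HNO3] = 0.002002 / 0.01179 = 0.1698 M.
Dilution factor = 250.0/14.75 = 16.95, so [stock] = 0.1698 x 16.95 = 2.88 M.

2.88 M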